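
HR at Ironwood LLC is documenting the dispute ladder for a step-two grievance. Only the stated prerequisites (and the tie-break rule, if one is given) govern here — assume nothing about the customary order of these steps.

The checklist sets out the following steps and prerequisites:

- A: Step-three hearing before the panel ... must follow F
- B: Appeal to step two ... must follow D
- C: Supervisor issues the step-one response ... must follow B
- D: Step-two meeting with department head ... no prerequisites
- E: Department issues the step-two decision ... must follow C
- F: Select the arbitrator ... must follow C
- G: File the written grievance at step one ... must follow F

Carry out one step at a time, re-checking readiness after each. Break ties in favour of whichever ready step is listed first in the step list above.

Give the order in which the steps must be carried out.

D, B, C, E, F, A, G

Only D has no prerequisites, so it is first.
B needed D, now all done → B.
That leaves C as the only ready step → C.
E and F are both available; E is listed earlier → E.
F is the only step now ready → F.
A and G are both available; A is listed earlier → A.
G is the only step now ready → G.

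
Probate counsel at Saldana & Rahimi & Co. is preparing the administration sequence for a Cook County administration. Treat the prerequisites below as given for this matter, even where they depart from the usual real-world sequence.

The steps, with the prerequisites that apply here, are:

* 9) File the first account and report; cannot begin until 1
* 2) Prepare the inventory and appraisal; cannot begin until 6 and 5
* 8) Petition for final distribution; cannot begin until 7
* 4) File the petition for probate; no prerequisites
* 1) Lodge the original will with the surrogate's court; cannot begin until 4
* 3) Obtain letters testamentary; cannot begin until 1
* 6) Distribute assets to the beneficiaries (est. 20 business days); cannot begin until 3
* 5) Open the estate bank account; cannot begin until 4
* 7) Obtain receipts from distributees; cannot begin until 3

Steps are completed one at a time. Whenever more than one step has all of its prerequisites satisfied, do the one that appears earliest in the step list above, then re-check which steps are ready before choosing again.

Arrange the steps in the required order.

4 has no prerequisites → 4 first.
Now 1 and 5 have their prerequisites met. 1 is listed earlier, so 1 next.
9 and 3 now also ready, so the ready set is {9, 3, 5}; 9 is listed earlier → 9.
Now 3 and 5 have their prerequisites met. 3 is listed earlier, so 3 next.
6 and 7 now also ready, so the ready set is {6, 5, 7}; 6 is listed earlier → 6.
5 and 7 are both available; 5 is listed earlier → 5.
2 now also ready, so the ready set is {2, 7}; 2 is listed earlier → 2.
7 needed 3, now all done → 7.
Next only 8 has its prerequisites met → 8.

4 → 1 → 9 → 3 → 6 → 5 → 2 → 7 → 8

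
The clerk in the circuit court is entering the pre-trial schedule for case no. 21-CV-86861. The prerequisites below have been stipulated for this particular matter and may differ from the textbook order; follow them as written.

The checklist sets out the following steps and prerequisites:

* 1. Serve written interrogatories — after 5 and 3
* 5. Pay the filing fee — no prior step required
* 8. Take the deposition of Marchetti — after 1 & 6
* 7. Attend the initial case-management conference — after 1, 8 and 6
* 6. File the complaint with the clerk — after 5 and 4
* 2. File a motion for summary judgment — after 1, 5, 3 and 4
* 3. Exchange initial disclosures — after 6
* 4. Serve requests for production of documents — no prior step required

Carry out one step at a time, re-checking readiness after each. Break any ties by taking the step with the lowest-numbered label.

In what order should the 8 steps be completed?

4, 5, 6, 3, 1, 2, 8, 7

Nothing is required for 4 and 5. 4 has the earlier label → 4 first.
Next only 5 has its prerequisites met → 5.
That leaves 6 as the only ready step → 6.
3 needed 6, now all done → 3.
Next only 1 has its prerequisites met → 1.
2 and 8 are both available; 2 has the earlier label → 2.
8 needed 1 and 6, now all done → 8.
7 is the only step now ready → 7.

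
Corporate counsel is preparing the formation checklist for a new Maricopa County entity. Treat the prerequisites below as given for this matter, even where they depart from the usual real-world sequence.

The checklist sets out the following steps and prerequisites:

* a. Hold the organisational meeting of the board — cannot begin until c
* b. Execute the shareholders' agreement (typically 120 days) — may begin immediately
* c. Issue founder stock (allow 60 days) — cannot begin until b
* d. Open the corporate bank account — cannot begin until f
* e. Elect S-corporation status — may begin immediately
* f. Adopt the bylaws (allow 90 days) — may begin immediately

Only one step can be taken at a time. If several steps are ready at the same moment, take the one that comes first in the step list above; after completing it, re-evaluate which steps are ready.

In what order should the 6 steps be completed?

Nothing is required for b, e and f. b is listed earlier → b first.
c, e and f are all available; c is listed earlier → c.
Now a, e and f have their prerequisites met. a is listed earlier, so a next.
Now e and f have their prerequisites met. e is listed earlier, so e next.
f is the only step now ready → f.
d is the only step now ready → d.

b, c, a, e, f, d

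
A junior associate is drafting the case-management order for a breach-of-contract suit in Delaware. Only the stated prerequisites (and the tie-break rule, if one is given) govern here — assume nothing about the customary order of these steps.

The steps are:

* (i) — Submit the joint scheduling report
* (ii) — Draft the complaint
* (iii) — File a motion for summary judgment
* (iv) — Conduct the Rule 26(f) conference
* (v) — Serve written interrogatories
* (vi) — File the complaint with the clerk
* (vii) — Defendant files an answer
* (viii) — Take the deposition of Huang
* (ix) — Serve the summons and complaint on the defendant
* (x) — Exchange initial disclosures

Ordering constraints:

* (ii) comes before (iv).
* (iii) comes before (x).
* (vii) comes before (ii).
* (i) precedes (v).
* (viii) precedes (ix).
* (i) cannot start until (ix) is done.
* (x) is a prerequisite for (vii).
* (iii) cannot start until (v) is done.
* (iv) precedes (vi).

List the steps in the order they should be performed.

(viii), (ix), (i), (v), (iii), (x), (vii), (ii), (iv), (vi)

(viii) has no prerequisites → (viii) first.
(ix) needed (viii), now all done → (ix).
(i) is the only step now ready → (i).
(v) is the only step now ready → (v).
Next only (iii) has its prerequisites met → (iii).
(x) needed (iii), now all done → (x).
(vii) needed (x), now all done → (vii).
That leaves (ii) as the only ready step → (ii).
Next only (iv) has its prerequisites met → (iv).
That leaves (vi) as the only ready step → (vi).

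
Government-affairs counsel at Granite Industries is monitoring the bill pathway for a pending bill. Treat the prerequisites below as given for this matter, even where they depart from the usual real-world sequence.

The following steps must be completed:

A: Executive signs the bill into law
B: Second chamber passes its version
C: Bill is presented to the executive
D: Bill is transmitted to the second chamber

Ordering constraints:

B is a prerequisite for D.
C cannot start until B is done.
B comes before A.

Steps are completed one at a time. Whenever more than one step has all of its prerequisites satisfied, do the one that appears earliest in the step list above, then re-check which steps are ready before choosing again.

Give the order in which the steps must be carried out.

Only B has no prerequisites, so it is first.
Now A, C and D have their prerequisites met. A is listed earlier, so A next.
Ready: C and D. C is listed earlier → C.
D needed B, now all done → D.

B, A, C, D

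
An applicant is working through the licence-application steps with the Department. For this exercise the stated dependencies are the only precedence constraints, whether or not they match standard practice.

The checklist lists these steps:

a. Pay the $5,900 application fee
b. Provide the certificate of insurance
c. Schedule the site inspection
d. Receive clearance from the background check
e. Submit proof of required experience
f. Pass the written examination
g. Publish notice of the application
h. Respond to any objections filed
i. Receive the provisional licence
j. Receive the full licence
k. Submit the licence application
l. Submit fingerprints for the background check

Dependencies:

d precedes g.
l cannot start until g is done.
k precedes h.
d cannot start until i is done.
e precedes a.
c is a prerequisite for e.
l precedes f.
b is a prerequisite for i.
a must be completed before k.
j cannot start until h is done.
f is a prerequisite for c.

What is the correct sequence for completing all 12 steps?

b i d g l f c e a k h j

b is the only step with nothing outstanding, so it goes first.
i is the only step now ready → i.
Next only d has its prerequisites met → d.
g needed d, now all done → g.
l needed g, now all done → l.
Next only f has its prerequisites met → f.
c needed f, now all done → c.
e is the only step now ready → e.
a needed e, now all done → a.
Next only k has its prerequisites met → k.
h needed k, now all done → h.
j needed h, now all done → j.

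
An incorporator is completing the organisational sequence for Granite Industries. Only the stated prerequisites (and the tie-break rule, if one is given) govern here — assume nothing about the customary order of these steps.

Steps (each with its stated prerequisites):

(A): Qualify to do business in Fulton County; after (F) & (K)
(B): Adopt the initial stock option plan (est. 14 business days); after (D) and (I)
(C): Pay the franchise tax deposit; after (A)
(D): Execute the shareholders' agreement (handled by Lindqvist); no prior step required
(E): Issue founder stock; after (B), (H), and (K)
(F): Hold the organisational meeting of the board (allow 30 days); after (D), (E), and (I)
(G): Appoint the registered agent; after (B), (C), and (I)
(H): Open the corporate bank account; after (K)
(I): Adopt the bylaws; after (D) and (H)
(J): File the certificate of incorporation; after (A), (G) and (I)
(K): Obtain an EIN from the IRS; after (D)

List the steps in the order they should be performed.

Only (D) has no prerequisites, so it is first.
(K) needed (D), now all done → (K).
That leaves (H) as the only ready step → (H).
That leaves (I) as the only ready step → (I).
Next only (B) has its prerequisites met → (B).
(E) needed (B), (H) and (K), now all done → (E).
(F) needed (D), (E) and (I), now all done → (F).
That leaves (A) as the only ready step → (A).
(C) needed (A), now all done → (C).
Next only (G) has its prerequisites met → (G).
Next only (J) has its prerequisites met → (J).

(D), (K), (H), (I), (B), (E), (F), (A), (C), (G), (J)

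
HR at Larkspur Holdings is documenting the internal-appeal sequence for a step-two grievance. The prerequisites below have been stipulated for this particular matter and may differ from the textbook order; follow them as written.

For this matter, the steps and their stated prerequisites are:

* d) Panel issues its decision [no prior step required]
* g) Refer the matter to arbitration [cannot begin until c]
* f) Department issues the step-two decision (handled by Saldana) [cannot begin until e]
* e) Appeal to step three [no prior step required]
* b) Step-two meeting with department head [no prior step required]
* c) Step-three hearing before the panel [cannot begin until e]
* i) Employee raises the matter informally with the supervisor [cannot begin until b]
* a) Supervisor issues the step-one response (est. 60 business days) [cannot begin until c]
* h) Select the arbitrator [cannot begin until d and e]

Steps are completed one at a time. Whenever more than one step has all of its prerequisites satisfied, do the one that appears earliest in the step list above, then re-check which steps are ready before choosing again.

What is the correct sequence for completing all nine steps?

d, e and b have no prerequisites; d is listed earlier, so d is first.
Ready: e and b. e is listed earlier → e.
Now f, b, c and h have their prerequisites met. f is listed earlier, so f next.
b, c and h are all available; b is listed earlier → b.
Ready: c, i and h. c is listed earlier → c.
g and a now also ready, so the ready set is {g, i, a, h}; g is listed earlier → g.
Now i, a and h have their prerequisites met. i is listed earlier, so i next.
Ready: a and h. a is listed earlier → a.
h needed d and e, now all done → h.

d, e, f, b, c, g, i, a, h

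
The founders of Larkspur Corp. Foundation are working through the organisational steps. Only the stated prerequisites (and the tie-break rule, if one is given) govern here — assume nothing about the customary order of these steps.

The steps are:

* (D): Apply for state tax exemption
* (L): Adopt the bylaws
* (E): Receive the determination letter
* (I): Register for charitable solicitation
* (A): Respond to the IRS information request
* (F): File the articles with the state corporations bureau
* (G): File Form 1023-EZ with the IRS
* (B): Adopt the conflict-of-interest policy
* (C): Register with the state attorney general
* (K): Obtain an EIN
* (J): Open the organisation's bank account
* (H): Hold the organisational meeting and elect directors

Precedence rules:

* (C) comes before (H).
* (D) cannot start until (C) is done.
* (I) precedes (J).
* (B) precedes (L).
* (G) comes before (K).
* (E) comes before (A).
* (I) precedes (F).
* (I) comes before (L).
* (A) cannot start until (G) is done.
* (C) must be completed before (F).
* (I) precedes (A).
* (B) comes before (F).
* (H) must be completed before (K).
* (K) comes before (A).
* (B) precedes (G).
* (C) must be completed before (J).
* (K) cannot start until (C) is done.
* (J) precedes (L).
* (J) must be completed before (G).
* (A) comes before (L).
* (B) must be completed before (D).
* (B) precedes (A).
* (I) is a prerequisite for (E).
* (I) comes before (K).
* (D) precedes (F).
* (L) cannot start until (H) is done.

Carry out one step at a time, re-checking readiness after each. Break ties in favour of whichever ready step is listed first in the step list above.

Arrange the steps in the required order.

(I), (E), (B), (C), (D), (F), (J), (G), (H), (K), (A), (L)

(I), (B) and (C) have no prerequisites; (I) is listed earlier, so (I) is first.
Now (E), (B) and (C) have their prerequisites met. (E) is listed earlier, so (E) next.
Ready: (B) and (C). (B) is listed earlier → (B).
(C) is the only step now ready → (C).
Ready: (D), (J) and (H). (D) is listed earlier → (D).
Now (F), (J) and (H) have their prerequisites met. (F) is listed earlier, so (F) next.
Now (J) and (H) have their prerequisites met. (J) is listed earlier, so (J) next.
Now (G) and (H) have their prerequisites met. (G) is listed earlier, so (G) next.
Next only (H) has its prerequisites met → (H).
(K) is the only step now ready → (K).
That leaves (A) as the only ready step → (A).
Next only (L) has its prerequisites met → (L).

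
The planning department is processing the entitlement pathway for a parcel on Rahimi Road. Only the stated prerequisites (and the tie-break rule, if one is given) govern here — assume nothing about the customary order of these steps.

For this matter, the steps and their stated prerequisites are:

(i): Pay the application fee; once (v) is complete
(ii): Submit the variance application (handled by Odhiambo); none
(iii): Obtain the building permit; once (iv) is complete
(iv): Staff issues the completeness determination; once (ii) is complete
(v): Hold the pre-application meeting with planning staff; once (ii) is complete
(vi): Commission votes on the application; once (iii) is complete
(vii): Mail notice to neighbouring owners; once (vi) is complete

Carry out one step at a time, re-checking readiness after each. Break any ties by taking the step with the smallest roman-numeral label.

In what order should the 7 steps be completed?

(ii) is the only step with nothing outstanding, so it goes first.
Now (iv) and (v) have their prerequisites met. (iv) has the earlier label, so (iv) next.
(iii) and (v) are both available; (iii) has the earlier label → (iii).
Now (v) and (vi) have their prerequisites met. (v) has the earlier label, so (v) next.
(i) now also ready, so the ready set is {(i), (vi)}; (i) has the earlier label → (i).
That leaves (vi) as the only ready step → (vi).
Next only (vii) has its prerequisites met → (vii).

(ii), (iv), (iii), (v), (i), (vi), (vii)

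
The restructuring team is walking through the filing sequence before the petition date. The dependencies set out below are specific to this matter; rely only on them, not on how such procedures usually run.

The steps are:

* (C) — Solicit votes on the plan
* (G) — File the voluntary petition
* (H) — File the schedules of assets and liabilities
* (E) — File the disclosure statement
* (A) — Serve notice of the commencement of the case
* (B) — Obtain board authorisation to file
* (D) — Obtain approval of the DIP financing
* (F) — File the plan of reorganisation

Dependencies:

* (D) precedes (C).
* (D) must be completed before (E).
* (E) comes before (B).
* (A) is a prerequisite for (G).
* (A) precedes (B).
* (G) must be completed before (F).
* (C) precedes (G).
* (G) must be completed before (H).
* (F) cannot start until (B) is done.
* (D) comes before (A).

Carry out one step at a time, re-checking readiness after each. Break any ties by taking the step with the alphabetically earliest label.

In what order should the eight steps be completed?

(D), (A), (C), (E), (B), (G), (F), (H)

Only (D) has no prerequisites, so it is first.
(A), (C) and (E) are all available; (A) has the earlier label → (A).
Now (C) and (E) have their prerequisites met. (C) has the earlier label, so (C) next.
(G) now also ready, so the ready set is {(E), (G)}; (E) has the earlier label → (E).
(B) now also ready, so the ready set is {(B), (G)}; (B) has the earlier label → (B).
(G) needed (A) and (C), now all done → (G).
(F) and (H) are both available; (F) has the earlier label → (F).
That leaves (H) as the only ready step → (H).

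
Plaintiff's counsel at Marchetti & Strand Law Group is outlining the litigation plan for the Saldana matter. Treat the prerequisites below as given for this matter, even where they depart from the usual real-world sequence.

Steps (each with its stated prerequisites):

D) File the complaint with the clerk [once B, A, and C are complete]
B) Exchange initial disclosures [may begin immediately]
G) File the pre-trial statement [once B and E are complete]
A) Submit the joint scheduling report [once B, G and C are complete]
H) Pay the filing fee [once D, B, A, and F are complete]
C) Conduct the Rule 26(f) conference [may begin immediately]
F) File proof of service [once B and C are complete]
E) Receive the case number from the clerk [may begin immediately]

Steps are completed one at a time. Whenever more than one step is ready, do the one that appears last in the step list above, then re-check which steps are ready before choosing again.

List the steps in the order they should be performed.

E, C, B, F, G, A, D, H

E, C and B have no prerequisites; E is listed later, so E is first.
C and B are both available; C is listed later → C.
That leaves B as the only ready step → B.
F and G are both available; F is listed later → F.
G needed E and B, now all done → G.
Next only A has its prerequisites met → A.
D needed C, A and B, now all done → D.
Next only H has its prerequisites met → H.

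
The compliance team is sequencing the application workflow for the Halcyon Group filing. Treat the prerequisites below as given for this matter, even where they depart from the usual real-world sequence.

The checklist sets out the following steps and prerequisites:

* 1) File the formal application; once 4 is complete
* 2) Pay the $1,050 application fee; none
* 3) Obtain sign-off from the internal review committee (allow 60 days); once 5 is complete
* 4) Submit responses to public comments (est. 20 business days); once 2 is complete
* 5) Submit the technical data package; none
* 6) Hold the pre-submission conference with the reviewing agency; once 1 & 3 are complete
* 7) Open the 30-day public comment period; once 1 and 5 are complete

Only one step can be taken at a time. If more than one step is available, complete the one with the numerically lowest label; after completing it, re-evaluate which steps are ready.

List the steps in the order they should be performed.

2 → 4 → 1 → 5 → 3 → 6 → 7

Nothing is required for 2 and 5. 2 has the earlier label → 2 first.
Now 4 and 5 have their prerequisites met. 4 has the earlier label, so 4 next.
1 now also ready, so the ready set is {1, 5}; 1 has the earlier label → 1.
5 is the only step now ready → 5.
Now 3 and 7 have their prerequisites met. 3 has the earlier label, so 3 next.
6 now also ready, so the ready set is {6, 7}; 6 has the earlier label → 6.
That leaves 7 as the only ready step → 7.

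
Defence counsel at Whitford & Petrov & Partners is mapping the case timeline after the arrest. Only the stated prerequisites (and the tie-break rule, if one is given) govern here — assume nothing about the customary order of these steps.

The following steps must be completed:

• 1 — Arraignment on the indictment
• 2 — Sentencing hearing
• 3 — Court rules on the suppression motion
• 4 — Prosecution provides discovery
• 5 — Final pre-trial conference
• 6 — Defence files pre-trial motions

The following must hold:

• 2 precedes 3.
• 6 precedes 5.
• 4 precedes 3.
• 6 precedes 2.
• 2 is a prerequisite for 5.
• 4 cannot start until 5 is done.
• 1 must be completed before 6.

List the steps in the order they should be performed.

1, 6, 2, 5, 4, 3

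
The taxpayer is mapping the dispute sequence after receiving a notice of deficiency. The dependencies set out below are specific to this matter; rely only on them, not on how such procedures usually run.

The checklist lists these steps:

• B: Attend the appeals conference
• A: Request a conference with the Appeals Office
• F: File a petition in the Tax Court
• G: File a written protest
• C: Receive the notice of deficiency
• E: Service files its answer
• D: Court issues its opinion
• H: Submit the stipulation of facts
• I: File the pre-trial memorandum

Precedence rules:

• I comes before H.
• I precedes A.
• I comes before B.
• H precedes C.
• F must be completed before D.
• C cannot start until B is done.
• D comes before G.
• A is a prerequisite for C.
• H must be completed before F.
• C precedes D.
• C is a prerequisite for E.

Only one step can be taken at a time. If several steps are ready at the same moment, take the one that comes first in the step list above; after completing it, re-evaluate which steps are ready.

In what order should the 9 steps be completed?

I, B, A, H, F, C, E, D, G

I has no prerequisites → I first.
Now B, A and H have their prerequisites met. B is listed earlier, so B next.
A and H are both available; A is listed earlier → A.
H needed I, now all done → H.
Now F and C have their prerequisites met. F is listed earlier, so F next.
C is the only step now ready → C.
E and D are both available; E is listed earlier → E.
That leaves D as the only ready step → D.
G is the only step now ready → G.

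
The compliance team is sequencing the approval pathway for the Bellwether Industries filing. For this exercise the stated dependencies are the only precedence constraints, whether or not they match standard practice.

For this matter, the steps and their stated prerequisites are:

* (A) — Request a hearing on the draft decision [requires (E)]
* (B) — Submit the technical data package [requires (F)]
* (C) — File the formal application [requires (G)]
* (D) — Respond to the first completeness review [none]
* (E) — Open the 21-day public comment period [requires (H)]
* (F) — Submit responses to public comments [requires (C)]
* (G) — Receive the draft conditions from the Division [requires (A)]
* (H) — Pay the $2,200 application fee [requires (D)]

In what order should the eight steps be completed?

(D) (H) (E) (A) (G) (C) (F) (B)

(D) has no prerequisites → (D) first.
(H) needed (D), now all done → (H).
(E) needed (H), now all done → (E).
(A) is the only step now ready → (A).
That leaves (G) as the only ready step → (G).
(C) is the only step now ready → (C).
Next only (F) has its prerequisites met → (F).
That leaves (B) as the only ready step → (B).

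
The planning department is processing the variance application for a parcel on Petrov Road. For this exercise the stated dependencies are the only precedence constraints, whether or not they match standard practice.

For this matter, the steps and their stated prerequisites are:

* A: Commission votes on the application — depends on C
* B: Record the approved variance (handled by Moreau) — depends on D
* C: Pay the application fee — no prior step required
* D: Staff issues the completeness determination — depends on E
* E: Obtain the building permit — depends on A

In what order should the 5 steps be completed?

C A E D B

C has no prerequisites → C first.
That leaves A as the only ready step → A.
E is the only step now ready → E.
D needed E, now all done → D.
B is the only step now ready → B.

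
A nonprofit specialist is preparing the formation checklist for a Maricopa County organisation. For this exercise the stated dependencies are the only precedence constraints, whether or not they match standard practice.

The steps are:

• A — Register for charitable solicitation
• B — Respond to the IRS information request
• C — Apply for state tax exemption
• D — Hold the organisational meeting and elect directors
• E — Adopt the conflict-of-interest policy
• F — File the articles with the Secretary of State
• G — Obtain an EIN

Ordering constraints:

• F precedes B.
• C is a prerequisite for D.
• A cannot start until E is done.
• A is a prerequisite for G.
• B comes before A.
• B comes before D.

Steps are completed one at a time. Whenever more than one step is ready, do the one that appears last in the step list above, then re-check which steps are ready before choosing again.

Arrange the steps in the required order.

F → E → C → B → D → A → G

F, E and C have no prerequisites; F is listed later, so F is first.
B now also ready, so the ready set is {E, C, B}; E is listed later → E.
Now C and B have their prerequisites met. C is listed later, so C next.
That leaves B as the only ready step → B.
D and A are both available; D is listed later → D.
That leaves A as the only ready step → A.
G needed A, now all done → G.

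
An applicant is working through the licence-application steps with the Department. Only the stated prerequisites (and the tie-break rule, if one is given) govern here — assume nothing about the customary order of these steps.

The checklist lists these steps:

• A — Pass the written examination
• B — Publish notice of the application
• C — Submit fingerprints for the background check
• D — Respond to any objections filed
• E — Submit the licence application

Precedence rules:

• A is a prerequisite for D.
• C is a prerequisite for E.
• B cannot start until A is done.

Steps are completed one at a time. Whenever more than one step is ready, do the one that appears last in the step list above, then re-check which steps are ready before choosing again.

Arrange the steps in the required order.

C and A have no prerequisites; C is listed later, so C is first.
E now also ready, so the ready set is {E, A}; E is listed later → E.
That leaves A as the only ready step → A.
Ready: D and B. D is listed later → D.
B is the only step now ready → B.

C, E, A, D, B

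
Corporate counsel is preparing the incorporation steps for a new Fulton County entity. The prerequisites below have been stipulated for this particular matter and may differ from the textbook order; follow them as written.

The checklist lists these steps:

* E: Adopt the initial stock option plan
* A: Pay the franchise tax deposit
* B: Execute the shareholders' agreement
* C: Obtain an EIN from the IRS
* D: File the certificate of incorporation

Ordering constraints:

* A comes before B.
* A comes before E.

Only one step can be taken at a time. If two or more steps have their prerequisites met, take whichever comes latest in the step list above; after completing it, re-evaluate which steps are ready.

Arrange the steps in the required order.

D, C and A have no prerequisites; D is listed later, so D is first.
Ready: C and A. C is listed later → C.
A is the only step now ready → A.
Now B and E have their prerequisites met. B is listed later, so B next.
E needed A, now all done → E.

D C A B E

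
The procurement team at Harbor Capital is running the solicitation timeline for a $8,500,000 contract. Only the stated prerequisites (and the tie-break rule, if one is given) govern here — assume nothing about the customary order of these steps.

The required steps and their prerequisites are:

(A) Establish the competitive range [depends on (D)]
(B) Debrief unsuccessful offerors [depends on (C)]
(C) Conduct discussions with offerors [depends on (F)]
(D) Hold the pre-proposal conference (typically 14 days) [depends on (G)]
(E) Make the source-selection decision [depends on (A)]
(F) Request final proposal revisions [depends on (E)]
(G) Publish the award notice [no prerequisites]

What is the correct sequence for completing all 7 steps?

(G) is the only step with nothing outstanding, so it goes first.
Next only (D) has its prerequisites met → (D).
(A) needed (D), now all done → (A).
(E) needed (A), now all done → (E).
(F) is the only step now ready → (F).
That leaves (C) as the only ready step → (C).
Next only (B) has its prerequisites met → (B).

(G), (D), (A), (E), (F), (C), (B)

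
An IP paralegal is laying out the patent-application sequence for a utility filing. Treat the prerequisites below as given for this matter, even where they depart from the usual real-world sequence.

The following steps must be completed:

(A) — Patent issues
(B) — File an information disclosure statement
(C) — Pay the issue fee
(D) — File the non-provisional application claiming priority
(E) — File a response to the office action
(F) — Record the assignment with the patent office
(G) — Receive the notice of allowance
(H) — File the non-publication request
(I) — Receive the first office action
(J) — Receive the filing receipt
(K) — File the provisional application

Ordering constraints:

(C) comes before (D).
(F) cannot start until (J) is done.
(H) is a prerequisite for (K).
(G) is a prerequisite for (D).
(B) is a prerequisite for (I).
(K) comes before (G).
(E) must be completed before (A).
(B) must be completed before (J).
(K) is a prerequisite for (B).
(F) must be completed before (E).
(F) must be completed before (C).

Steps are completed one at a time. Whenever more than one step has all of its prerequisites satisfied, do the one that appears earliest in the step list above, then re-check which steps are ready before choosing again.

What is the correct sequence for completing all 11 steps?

(H) is the only step with nothing outstanding, so it goes first.
(K) needed (H), now all done → (K).
Now (B) and (G) have their prerequisites met. (B) is listed earlier, so (B) next.
Ready: (G), (I) and (J). (G) is listed earlier → (G).
Now (I) and (J) have their prerequisites met. (I) is listed earlier, so (I) next.
(J) needed (B), now all done → (J).
(F) needed (J), now all done → (F).
Now (C) and (E) have their prerequisites met. (C) is listed earlier, so (C) next.
(D) now also ready, so the ready set is {(D), (E)}; (D) is listed earlier → (D).
(E) is the only step now ready → (E).
(A) needed (E), now all done → (A).

(H) → (K) → (B) → (G) → (I) → (J) → (F) → (C) → (D) → (E) → (A)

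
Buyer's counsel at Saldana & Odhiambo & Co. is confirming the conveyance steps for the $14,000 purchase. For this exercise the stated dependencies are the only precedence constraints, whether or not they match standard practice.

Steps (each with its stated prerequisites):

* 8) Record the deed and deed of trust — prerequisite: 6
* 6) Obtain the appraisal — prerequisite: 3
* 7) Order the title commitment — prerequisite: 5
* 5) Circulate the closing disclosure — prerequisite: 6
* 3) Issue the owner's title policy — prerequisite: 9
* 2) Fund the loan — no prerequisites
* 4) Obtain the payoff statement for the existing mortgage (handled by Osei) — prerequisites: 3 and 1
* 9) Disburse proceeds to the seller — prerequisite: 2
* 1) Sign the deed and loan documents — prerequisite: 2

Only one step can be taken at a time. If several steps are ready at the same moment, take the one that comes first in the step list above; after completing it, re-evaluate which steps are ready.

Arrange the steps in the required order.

2 has no prerequisites → 2 first.
Now 9 and 1 have their prerequisites met. 9 is listed earlier, so 9 next.
Ready: 3 and 1. 3 is listed earlier → 3.
6 and 1 are both available; 6 is listed earlier → 6.
Ready: 8, 5 and 1. 8 is listed earlier → 8.
Now 5 and 1 have their prerequisites met. 5 is listed earlier, so 5 next.
7 now also ready, so the ready set is {7, 1}; 7 is listed earlier → 7.
Next only 1 has its prerequisites met → 1.
Next only 4 has its prerequisites met → 4.

2, 9, 3, 6, 8, 5, 7, 1, 4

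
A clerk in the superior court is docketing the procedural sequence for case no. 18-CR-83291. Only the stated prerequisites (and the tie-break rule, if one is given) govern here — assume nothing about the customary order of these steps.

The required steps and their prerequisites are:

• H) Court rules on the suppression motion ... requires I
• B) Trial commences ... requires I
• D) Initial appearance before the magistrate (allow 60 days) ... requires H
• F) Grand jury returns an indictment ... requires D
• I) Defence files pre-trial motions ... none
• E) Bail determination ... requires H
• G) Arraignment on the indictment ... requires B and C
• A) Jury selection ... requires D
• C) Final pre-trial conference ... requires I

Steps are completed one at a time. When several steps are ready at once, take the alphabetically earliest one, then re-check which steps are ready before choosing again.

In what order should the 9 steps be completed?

I is the only step with nothing outstanding, so it goes first.
Ready: B, C and H. B has the earlier label → B.
Ready: C and H. C has the earlier label → C.
G now also ready, so the ready set is {G, H}; G has the earlier label → G.
That leaves H as the only ready step → H.
D and E are both available; D has the earlier label → D.
Ready: A, E and F. A has the earlier label → A.
E and F are both available; E has the earlier label → E.
That leaves F as the only ready step → F.

I, B, C, G, H, D, A, E, F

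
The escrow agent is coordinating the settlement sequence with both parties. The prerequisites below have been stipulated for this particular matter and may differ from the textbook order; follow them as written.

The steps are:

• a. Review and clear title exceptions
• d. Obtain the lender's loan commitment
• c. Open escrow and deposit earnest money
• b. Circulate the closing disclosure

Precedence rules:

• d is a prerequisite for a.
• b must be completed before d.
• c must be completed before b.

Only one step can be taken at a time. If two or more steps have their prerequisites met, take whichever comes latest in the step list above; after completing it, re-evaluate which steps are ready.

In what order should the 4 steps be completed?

c has no prerequisites → c first.
b needed c, now all done → b.
That leaves d as the only ready step → d.
Next only a has its prerequisites met → a.

c → b → d → a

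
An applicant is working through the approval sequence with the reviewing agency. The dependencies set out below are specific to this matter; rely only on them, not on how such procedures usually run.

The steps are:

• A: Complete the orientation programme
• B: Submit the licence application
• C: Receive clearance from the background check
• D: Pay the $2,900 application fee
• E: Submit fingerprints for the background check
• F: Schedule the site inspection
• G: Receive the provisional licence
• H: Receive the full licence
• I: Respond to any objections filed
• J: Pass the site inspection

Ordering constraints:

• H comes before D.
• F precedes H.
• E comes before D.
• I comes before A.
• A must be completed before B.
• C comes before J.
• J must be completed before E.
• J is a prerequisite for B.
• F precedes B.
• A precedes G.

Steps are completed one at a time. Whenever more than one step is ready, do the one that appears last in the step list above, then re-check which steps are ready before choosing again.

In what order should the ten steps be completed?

I, F, H, C, J, E, D, A, G, B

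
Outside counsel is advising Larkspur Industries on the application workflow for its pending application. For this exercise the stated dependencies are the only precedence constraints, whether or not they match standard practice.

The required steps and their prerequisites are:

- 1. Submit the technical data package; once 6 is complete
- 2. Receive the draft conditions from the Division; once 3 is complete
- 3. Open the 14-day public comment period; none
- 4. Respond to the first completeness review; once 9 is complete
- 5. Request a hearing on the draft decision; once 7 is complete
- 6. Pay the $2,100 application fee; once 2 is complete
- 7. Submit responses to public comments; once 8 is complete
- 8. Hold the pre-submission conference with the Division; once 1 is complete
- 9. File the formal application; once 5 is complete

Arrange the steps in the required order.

3 → 2 → 6 → 1 → 8 → 7 → 5 → 9 → 4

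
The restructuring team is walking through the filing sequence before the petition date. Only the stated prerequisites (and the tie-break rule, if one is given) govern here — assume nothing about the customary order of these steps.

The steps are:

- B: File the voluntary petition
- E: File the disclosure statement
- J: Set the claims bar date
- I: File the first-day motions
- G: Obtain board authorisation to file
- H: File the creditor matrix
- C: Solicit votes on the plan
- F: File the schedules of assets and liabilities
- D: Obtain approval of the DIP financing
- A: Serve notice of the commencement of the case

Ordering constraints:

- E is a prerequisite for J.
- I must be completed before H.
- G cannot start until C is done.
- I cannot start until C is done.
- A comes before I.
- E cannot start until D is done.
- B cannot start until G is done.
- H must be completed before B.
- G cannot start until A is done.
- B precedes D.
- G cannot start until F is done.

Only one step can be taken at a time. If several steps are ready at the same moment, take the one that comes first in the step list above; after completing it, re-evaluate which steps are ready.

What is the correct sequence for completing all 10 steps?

C, F, A, I, G, H, B, D, E, J

Nothing is required for C, F and A. C is listed earlier → C first.
F and A are both available; F is listed earlier → F.
That leaves A as the only ready step → A.
Now I and G have their prerequisites met. I is listed earlier, so I next.
H now also ready, so the ready set is {G, H}; G is listed earlier → G.
Next only H has its prerequisites met → H.
Next only B has its prerequisites met → B.
That leaves D as the only ready step → D.
E needed D, now all done → E.
J needed E, now all done → J.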